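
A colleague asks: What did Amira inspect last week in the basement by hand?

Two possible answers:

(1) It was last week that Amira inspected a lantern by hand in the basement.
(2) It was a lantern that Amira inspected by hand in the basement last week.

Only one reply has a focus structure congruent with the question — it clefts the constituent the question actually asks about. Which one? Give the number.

The question word "what" targets the direct object.
Option (1) clefts "last week" — the time, not what was asked.
Option (2) clefts "a lantern" — that matches what the question asks about.
So the congruent reply is (2).

2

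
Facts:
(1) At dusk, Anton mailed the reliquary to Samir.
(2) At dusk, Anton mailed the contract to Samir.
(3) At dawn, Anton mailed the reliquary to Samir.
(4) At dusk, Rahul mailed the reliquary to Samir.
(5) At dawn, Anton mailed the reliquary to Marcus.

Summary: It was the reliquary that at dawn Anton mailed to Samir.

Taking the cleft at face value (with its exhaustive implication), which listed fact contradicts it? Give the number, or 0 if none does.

The cleft puts "the reliquary" in focus and presupposes the open proposition with Anton as agent and Samir as recipient and at dawn as setting.
Exhaustivity: the reliquary is the only thing satisfying that background.
No listed fact matches the background with a different thing. Exhaustivity holds.

0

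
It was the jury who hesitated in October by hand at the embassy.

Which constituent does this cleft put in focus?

In an it-cleft "It was X that/who ...", the clefted constituent X is the focus; the that/who-clause expresses the presupposed open proposition.
Here the focus is "the jury". The backgrounded (presupposed) material includes "in October", "at the embassy" and "by hand".

the jury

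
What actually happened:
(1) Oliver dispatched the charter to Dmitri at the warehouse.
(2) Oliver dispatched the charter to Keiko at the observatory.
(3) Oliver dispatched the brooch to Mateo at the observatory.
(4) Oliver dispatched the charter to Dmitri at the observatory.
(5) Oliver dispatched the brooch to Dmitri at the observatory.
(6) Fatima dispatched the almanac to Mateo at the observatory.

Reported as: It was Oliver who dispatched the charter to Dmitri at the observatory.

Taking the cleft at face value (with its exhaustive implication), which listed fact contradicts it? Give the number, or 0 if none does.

0

Focus of the cleft: "Oliver" (the agent). Presupposed background: thing = the charter, recipient = Dmitri, setting = at the observatory.
The exhaustive reading says no other agent fits that background.
Every other fact differs from the presupposition on some backgrounded slot, so none challenges the exhaustivity.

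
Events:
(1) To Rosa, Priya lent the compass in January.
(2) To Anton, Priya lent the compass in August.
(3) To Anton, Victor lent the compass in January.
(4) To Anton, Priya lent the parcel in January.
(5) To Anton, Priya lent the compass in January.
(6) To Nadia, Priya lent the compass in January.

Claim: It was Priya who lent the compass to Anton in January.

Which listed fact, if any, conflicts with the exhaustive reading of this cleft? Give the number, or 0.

3

Focus of the cleft: "Priya" (the agent). Presupposed background: the compass as thing and Anton as recipient and in January as setting.
Exhaustivity: Priya is the only agent satisfying that background.
Fact (3) shares the background but with agent = Victor; exhaustivity is violated.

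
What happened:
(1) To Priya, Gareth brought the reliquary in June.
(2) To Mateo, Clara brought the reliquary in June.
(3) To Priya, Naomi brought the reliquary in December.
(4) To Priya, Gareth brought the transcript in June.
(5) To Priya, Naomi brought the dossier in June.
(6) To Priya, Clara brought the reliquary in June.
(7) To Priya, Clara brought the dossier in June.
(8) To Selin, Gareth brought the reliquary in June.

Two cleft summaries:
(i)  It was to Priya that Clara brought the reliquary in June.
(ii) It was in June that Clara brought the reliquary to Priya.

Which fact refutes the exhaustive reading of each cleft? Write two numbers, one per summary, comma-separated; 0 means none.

Summary (i) focuses "Priya" (the recipient); background Clara as agent and the reliquary as thing and in June as setting. Fact (2) matches that background with recipient = Mateo — refutes (i).
Summary (ii) focuses "in June" (the setting); background Clara as agent and the reliquary as thing and Priya as recipient. No fact matches that background with a different setting, so 0.

2, 0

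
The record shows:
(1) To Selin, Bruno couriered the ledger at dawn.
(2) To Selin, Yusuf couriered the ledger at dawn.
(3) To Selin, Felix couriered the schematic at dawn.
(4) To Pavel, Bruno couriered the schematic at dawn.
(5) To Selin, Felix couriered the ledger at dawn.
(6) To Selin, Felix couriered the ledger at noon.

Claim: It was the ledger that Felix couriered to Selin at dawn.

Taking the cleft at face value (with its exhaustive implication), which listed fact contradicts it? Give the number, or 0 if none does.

Focus of the cleft: "the ledger" (the thing). Presupposed background: agent = Felix, recipient = Selin, setting = at dawn.
Exhaustivity: the ledger is the only thing satisfying that background.
Fact (3) shares the background but with thing = the schematic; exhaustivity is violated.

3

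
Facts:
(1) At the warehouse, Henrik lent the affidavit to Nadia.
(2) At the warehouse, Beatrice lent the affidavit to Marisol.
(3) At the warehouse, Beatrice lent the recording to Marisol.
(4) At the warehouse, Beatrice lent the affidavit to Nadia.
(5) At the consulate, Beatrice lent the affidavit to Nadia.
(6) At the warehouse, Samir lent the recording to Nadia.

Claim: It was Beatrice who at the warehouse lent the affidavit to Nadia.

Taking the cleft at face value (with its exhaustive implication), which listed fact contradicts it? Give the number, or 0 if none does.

1

The cleft puts "Beatrice" in focus and presupposes the open proposition with same thing, recipient, setting (the affidavit / Nadia / at the warehouse).
Exhaustivity: Beatrice is the only agent satisfying that background.
But fact (1) also has same thing, recipient, setting (the affidavit / Nadia / at the warehouse), with agent = Henrik — so the exhaustive reading fails.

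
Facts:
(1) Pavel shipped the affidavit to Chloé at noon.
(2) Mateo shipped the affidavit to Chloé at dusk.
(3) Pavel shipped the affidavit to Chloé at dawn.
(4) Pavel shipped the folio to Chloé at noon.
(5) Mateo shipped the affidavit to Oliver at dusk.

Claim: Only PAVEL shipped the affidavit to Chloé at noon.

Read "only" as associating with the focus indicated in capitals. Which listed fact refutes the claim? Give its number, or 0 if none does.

0

Focus (in capitals) is "Pavel" — the agent. "Only" excludes alternative agents while holding fixed thing = the affidavit, recipient = Chloé, setting = at noon.
Every other fact changes something in the background, not just the agent. Nothing refutes the claim.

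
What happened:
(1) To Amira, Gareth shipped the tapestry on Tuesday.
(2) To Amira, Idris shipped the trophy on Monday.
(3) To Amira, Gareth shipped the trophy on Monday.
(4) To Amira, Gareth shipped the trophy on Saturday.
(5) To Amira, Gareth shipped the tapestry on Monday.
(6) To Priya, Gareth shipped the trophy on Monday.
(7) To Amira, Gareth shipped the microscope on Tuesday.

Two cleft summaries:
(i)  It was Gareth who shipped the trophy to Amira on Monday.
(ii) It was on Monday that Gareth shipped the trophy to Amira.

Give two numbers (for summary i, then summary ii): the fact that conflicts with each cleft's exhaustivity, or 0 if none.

Summary (i) focuses "Gareth" (the agent); background thing = the trophy, recipient = Amira, setting = on Monday. Fact (2) matches that background with agent = Idris — refutes (i).
Summary (ii) focuses "on Monday" (the setting); background agent = Gareth, thing = the trophy, recipient = Amira. Fact (4) matches that background with setting = on Saturday — refutes (ii).

2, 4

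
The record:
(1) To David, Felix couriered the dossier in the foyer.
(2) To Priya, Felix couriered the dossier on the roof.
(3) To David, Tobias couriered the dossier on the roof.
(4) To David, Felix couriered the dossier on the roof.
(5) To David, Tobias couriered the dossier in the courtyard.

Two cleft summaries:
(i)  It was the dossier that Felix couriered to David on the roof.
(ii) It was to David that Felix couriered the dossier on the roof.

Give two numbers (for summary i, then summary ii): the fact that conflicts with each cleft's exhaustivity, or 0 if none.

0, 2

Summary (i) focuses "the dossier" (the thing); background Felix as agent and David as recipient and on the roof as setting. No fact matches that background with a different thing, so 0.
Summary (ii) focuses "David" (the recipient); background Felix as agent and the dossier as thing and on the roof as setting. Fact (2) matches that background with recipient = Priya — refutes (ii).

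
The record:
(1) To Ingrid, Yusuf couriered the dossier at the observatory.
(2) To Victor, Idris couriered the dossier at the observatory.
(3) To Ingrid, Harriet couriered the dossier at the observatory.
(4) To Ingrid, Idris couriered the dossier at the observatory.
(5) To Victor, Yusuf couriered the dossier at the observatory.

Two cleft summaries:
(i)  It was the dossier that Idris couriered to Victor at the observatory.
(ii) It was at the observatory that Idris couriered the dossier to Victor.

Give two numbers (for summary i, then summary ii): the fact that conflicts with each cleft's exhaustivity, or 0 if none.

0, 0

Summary (i) focuses "the dossier" (the thing); background Idris as agent and Victor as recipient and at the observatory as setting. No fact matches that background with a different thing, so 0.
Summary (ii) focuses "at the observatory" (the setting); background Idris as agent and the dossier as thing and Victor as recipient. No fact matches that background with a different setting, so 0.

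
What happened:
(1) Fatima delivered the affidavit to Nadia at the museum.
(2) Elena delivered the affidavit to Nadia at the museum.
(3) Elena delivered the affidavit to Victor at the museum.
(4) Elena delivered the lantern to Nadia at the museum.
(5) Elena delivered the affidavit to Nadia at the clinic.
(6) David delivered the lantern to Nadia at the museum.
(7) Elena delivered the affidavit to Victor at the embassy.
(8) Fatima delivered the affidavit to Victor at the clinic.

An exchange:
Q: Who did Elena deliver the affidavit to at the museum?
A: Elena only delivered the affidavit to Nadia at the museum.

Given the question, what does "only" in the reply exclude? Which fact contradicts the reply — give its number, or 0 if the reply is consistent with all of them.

The question "Who did ... to ...?" targets the recipient, so in the reply the focus falls on "Nadia".
"Only" then excludes alternative recipients while the background — Elena as agent and the affidavit as thing and at the museum as setting — is held fixed.
Fact (3) shares the background with a different recipient (Victor) — counterexample.
(Fact (4) would refute a reading with focus on the thing — but that is not what the question asks.)

3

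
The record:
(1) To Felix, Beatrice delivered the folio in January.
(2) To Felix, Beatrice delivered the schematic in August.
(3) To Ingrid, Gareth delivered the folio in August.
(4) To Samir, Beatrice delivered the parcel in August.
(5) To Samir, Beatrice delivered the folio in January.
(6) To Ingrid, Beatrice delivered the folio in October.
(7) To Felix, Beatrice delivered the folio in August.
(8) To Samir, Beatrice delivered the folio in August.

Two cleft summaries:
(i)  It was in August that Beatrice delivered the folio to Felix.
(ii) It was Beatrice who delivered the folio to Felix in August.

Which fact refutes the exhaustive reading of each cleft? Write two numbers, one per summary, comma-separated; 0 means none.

1, 0

Summary (i) focuses "in August" (the setting); background same agent, thing, recipient (Beatrice / the folio / Felix). Fact (1) matches that background with setting = in January — refutes (i).
Summary (ii) focuses "Beatrice" (the agent); background same thing, recipient, setting (the folio / Felix / in August). No fact matches that background with a different agent, so 0.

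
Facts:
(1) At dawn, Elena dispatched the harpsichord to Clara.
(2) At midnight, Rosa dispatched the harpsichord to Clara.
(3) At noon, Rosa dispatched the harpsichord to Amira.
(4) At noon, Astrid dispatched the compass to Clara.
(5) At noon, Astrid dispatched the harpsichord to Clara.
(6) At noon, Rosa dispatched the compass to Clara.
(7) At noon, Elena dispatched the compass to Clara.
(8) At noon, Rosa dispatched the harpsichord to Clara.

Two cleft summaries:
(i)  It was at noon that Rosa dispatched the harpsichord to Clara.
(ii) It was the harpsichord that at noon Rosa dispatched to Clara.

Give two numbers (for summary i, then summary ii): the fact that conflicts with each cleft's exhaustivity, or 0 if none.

(i): focus "at noon". Looking for Rosa as agent and the harpsichord as thing and Clara as recipient with some other setting — fact (2) has at midnight there. Refuted.
(ii): focus "the harpsichord". Looking for Rosa as agent and Clara as recipient and at noon as setting with some other thing — fact (6) has the compass there. Refuted.

2, 6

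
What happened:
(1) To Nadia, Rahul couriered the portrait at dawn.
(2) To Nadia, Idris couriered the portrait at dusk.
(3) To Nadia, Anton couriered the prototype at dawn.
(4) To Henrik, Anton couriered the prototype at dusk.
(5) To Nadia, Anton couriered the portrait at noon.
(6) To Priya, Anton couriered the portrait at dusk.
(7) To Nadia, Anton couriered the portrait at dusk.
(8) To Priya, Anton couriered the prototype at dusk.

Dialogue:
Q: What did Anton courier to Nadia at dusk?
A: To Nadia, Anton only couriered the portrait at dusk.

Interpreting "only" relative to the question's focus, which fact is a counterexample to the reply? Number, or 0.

0

The question "What did ...?" targets the thing, so in the reply the focus falls on "the portrait".
So "only" ranges over things; the rest (same agent, recipient, setting (Anton / Nadia / at dusk)) is presupposed.
No listed fact shares that background with another thing. Nothing contradicts the reply.
(Fact (5) would refute a reading with focus on the setting — but that is not what the question asks.)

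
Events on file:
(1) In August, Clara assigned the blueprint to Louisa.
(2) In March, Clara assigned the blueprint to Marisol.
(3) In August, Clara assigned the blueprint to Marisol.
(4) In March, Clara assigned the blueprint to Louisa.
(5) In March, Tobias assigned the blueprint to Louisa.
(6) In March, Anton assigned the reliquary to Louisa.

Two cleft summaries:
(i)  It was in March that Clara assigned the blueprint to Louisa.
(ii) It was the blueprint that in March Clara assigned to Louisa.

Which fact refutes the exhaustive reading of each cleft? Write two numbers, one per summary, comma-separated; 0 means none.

(i): focus "in March". Looking for Clara as agent and the blueprint as thing and Louisa as recipient with some other setting — fact (1) has in August there. Refuted.
(ii): focus "the blueprint". No fact shares Clara as agent and Louisa as recipient and in March as setting with a different thing. 0.

1, 0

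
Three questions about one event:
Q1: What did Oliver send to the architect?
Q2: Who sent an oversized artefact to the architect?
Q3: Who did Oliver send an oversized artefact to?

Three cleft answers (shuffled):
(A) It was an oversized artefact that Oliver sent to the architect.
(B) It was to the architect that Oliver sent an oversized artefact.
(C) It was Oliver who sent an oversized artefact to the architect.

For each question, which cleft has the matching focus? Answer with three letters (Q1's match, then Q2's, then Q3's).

Q1 asks about the direct object; cleft (A) focuses "an oversized artefact", which is the direct object — so Q1 → A.
Q2 asks about the subject (agent); cleft (C) focuses "Oliver", which is the subject (agent) — so Q2 → C.
Q3 asks about the recipient; cleft (B) focuses "to the architect", which is the recipient — so Q3 → B.
Mapping: Q1→A, Q2→C, Q3→B.

ACB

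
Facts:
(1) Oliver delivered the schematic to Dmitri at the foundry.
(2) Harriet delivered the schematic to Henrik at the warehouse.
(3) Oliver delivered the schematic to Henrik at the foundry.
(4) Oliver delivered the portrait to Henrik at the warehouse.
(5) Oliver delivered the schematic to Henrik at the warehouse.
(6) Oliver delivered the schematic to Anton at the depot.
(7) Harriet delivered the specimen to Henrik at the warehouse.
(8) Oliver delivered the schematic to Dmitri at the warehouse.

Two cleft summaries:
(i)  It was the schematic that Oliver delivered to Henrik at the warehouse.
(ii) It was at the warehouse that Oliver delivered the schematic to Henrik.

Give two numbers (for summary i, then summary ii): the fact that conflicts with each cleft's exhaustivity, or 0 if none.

(i): focus "the schematic". Looking for agent = Oliver, recipient = Henrik, setting = at the warehouse with some other thing — fact (4) has the portrait there. Refuted.
(ii): focus "at the warehouse". Looking for agent = Oliver, thing = the schematic, recipient = Henrik with some other setting — fact (3) has at the foundry there. Refuted.

4, 3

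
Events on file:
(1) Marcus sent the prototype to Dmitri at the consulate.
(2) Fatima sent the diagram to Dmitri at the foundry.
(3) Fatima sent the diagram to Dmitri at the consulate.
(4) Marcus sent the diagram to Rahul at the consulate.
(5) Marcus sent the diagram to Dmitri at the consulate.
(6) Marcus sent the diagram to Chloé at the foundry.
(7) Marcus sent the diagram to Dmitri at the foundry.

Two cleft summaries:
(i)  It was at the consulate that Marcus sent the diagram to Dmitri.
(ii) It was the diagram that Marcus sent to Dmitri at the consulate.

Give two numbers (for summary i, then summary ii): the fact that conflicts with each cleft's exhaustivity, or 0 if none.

7, 1

Summary (i) focuses "at the consulate" (the setting); background Marcus as agent and the diagram as thing and Dmitri as recipient. Fact (7) matches that background with setting = at the foundry — refutes (i).
Summary (ii) focuses "the diagram" (the thing); background Marcus as agent and Dmitri as recipient and at the consulate as setting. Fact (1) matches that background with thing = the prototype — refutes (ii).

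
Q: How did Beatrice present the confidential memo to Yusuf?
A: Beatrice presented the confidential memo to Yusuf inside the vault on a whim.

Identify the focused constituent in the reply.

on a whim

The wh-word "how" asks about the manner.
In the answer, "Beatrice", "the confidential memo" and "to Yusuf" are given — repeated from the question.
"inside the vault" is also new, but it specifies the location, which is not what the question asks about — so it is not the focus.
The constituent filling the manner gap is "on a whim"; that is the focus.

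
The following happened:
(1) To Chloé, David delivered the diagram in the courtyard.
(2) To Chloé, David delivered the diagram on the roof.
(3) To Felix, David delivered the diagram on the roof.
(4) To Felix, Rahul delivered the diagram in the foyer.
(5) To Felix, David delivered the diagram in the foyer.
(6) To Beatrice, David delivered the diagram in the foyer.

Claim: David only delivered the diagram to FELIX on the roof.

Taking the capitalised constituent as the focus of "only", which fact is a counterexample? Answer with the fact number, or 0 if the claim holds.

The capitals mark "Felix" as focus. So "only" rules out other recipients, with the rest (agent = David, thing = the diagram, setting = on the roof) as background.
Fact (2) matches on agent = David, thing = the diagram, setting = on the roof, but has recipient = Chloé instead. That refutes the claim.

2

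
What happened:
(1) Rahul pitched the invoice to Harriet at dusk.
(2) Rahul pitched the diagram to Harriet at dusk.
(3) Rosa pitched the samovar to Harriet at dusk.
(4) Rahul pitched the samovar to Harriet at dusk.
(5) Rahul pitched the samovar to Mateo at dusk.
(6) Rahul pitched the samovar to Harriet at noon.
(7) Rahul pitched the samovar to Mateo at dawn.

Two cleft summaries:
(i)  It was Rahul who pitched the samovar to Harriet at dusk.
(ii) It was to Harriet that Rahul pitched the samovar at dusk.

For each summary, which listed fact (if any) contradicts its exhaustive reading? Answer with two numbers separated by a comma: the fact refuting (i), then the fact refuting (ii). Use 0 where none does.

3, 5

(i): focus "Rahul". Looking for thing = the samovar, recipient = Harriet, setting = at dusk with some other agent — fact (3) has Rosa there. Refuted.
(ii): focus "Harriet". Looking for agent = Rahul, thing = the samovar, setting = at dusk with some other recipient — fact (5) has Mateo there. Refuted.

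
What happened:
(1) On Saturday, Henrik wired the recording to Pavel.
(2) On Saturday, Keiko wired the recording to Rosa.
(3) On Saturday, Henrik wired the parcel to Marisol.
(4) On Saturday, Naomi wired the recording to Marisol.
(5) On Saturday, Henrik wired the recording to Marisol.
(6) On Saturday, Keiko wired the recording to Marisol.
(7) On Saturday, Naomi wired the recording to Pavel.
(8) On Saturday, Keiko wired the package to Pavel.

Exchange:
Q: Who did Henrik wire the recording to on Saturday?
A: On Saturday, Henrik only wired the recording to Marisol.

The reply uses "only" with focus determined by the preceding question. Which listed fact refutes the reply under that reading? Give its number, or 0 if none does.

The question "Who did ... to ...?" targets the recipient, so in the reply the focus falls on "Marisol".
"Only" then excludes alternative recipients while the background — Henrik as agent and the recording as thing and on Saturday as setting — is held fixed.
Fact (1) shares the background with a different recipient (Pavel) — counterexample.
(Fact (3) would refute a reading with focus on the thing — but that is not what the question asks.)

1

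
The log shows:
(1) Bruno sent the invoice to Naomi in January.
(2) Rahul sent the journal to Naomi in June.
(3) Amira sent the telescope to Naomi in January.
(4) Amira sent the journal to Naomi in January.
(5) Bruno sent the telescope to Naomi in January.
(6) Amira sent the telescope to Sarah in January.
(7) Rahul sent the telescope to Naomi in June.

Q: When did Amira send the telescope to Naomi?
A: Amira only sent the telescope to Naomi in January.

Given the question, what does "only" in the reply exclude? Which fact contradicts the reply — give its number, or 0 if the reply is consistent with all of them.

0

Answering "When did ...?" puts focus on the setting — here, "in January".
"Only" then excludes alternative settings while the background — agent = Amira, thing = the telescope, recipient = Naomi — is held fixed.
No listed fact shares that background with another setting. Nothing contradicts the reply.
(Fact (6) would refute a reading with focus on the recipient — but that is not what the question asks.)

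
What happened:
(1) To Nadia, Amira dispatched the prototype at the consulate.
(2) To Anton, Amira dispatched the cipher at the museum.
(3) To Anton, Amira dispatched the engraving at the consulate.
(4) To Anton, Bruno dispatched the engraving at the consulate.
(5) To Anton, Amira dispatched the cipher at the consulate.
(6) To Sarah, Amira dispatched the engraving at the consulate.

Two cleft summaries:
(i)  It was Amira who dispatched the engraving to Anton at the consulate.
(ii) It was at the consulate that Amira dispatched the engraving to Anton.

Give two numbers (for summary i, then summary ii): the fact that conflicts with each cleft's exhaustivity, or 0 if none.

4, 0

(i): focus "Amira". Looking for thing = the engraving, recipient = Anton, setting = at the consulate with some other agent — fact (4) has Bruno there. Refuted.
(ii): focus "at the consulate". No fact shares agent = Amira, thing = the engraving, recipient = Anton with a different setting. 0.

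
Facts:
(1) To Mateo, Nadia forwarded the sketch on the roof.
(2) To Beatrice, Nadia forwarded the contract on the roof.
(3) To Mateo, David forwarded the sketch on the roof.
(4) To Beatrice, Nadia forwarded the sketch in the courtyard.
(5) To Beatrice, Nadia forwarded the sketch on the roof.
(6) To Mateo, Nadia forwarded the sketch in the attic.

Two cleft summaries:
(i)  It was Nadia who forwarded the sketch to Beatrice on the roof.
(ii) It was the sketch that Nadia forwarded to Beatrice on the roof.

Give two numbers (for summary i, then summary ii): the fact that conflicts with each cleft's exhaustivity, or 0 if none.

0, 2

Summary (i) focuses "Nadia" (the agent); background same thing, recipient, setting (the sketch / Beatrice / on the roof). No fact matches that background with a different agent, so 0.
Summary (ii) focuses "the sketch" (the thing); background same agent, recipient, setting (Nadia / Beatrice / on the roof). Fact (2) matches that background with thing = the contract — refutes (ii).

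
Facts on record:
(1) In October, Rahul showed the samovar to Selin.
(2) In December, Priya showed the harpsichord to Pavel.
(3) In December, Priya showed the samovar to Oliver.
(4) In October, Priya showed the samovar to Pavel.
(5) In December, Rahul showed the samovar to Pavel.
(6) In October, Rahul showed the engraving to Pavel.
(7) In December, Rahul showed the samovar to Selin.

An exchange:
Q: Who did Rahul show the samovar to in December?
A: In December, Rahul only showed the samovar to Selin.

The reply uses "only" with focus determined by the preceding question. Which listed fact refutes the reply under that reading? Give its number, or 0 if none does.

The question "Who did ... to ...?" targets the recipient, so in the reply the focus falls on "Selin".
So "only" ranges over recipients; the rest (agent = Rahul, thing = the samovar, setting = in December) is presupposed.
Fact (5) shares the background with a different recipient (Pavel) — counterexample.
(Fact (1) would refute a reading with focus on the setting — but that is not what the question asks.)

5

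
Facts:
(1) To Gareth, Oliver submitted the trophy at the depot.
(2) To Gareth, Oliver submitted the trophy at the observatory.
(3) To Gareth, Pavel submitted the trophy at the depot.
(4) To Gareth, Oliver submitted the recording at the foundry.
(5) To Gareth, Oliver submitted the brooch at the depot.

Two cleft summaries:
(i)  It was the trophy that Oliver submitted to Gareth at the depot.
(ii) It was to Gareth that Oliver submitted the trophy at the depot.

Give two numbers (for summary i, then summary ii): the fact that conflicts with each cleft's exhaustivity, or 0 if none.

(i): focus "the trophy". Looking for agent = Oliver, recipient = Gareth, setting = at the depot with some other thing — fact (5) has the brooch there. Refuted.
(ii): focus "Gareth". No fact shares agent = Oliver, thing = the trophy, setting = at the depot with a different recipient. 0.

5, 0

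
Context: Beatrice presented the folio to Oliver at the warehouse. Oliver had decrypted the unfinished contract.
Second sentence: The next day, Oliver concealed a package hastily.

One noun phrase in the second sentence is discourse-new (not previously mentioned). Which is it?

"Oliver" in the second sentence is given — already mentioned in the context.
"a package" has no antecedent in the context; it is discourse-new (the indefinite article also signals a new referent).

a package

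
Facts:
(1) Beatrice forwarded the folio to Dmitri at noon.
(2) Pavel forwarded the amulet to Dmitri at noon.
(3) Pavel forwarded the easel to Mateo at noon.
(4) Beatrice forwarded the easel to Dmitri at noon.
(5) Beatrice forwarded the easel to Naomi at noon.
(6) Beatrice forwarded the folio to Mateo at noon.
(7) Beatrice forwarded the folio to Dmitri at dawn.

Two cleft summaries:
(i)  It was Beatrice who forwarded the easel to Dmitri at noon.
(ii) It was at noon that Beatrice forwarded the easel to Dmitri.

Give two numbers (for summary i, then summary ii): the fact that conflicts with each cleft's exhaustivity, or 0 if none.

(i): focus "Beatrice". No fact shares same thing, recipient, setting (the easel / Dmitri / at noon) with a different agent. 0.
(ii): focus "at noon". No fact shares same agent, thing, recipient (Beatrice / the easel / Dmitri) with a different setting. 0.

0, 0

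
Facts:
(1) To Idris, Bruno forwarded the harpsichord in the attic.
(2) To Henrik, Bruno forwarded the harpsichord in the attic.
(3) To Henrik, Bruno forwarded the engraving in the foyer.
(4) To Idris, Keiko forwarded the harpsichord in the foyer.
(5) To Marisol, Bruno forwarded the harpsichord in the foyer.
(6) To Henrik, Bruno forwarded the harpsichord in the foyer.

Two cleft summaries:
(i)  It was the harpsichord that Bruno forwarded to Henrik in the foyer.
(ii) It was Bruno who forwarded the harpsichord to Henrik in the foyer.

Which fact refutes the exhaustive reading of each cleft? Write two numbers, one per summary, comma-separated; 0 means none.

3, 0

(i): focus "the harpsichord". Looking for agent = Bruno, recipient = Henrik, setting = in the foyer with some other thing — fact (3) has the engraving there. Refuted.
(ii): focus "Bruno". No fact shares thing = the harpsichord, recipient = Henrik, setting = in the foyer with a different agent. 0.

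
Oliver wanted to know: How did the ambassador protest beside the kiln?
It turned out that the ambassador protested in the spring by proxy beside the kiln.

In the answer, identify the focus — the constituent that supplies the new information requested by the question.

by proxy

The wh-word "how" asks about the manner.
In the answer, "the ambassador" and "beside the kiln" are given — repeated from the question.
"in the spring" is also new, but it specifies the time, which is not what the question asks about — so it is not the focus.
The constituent filling the manner gap is "by proxy"; that is the focus.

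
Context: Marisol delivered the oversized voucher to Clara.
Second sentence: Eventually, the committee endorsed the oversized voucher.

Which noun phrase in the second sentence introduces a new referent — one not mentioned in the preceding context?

the committee

"the oversized voucher" in the second sentence is given — already mentioned in the context.
"the committee" has no antecedent in the context; it is discourse-new.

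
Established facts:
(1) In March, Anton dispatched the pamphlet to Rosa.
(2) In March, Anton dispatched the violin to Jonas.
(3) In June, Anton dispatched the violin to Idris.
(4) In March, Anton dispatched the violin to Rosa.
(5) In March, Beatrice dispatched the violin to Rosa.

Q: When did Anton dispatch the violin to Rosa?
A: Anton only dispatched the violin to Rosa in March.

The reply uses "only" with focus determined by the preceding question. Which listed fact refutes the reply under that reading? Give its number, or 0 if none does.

0

Answering "When did ...?" puts focus on the setting — here, "in March".
So "only" ranges over settings; the rest (same agent, thing, recipient (Anton / the violin / Rosa)) is presupposed.
No listed fact shares that background with another setting. Nothing contradicts the reply.
(Fact (2) would refute a reading with focus on the recipient — but that is not what the question asks.)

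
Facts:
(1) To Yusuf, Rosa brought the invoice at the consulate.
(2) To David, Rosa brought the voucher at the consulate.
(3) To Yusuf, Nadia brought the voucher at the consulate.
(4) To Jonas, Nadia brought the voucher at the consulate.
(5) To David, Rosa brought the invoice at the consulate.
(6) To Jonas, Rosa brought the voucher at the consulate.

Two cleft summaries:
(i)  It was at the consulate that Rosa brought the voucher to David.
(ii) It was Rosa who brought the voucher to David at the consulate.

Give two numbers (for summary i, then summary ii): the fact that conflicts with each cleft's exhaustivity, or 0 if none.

Summary (i) focuses "at the consulate" (the setting); background Rosa as agent and the voucher as thing and David as recipient. No fact matches that background with a different setting, so 0.
Summary (ii) focuses "Rosa" (the agent); background the voucher as thing and David as recipient and at the consulate as setting. No fact matches that background with a different agent, so 0.

0, 0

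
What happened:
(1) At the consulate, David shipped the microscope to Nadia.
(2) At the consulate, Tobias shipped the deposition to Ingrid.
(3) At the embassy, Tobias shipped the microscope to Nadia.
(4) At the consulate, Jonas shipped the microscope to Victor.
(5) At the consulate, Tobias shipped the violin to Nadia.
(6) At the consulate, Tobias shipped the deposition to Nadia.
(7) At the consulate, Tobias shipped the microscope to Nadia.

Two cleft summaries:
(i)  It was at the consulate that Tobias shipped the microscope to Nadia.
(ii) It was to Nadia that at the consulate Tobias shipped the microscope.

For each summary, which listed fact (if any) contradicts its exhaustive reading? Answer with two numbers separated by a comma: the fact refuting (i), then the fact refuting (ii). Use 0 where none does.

Summary (i) focuses "at the consulate" (the setting); background Tobias as agent and the microscope as thing and Nadia as recipient. Fact (3) matches that background with setting = at the embassy — refutes (i).
Summary (ii) focuses "Nadia" (the recipient); background Tobias as agent and the microscope as thing and at the consulate as setting. No fact matches that background with a different recipient, so 0.

3, 0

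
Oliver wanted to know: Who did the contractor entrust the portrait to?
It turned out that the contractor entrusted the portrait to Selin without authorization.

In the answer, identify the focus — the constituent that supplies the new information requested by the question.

The wh-word "who" asks about the recipient.
In the answer, "the contractor" and "the portrait" are given — repeated from the question.
"without authorization" is also new, but it specifies the manner, which is not what the question asks about — so it is not the focus.
The constituent filling the recipient gap is "to Selin"; that is the focus.

to Selin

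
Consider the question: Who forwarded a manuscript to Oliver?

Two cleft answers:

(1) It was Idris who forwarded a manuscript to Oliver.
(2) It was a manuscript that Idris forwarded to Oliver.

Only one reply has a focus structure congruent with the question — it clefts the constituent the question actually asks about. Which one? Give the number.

The question word "who" targets the subject (agent).
Option (1) clefts "Idris" — that matches what the question asks about.
Option (2) clefts "a manuscript" — the direct object, not what was asked.
So the congruent reply is (1).

1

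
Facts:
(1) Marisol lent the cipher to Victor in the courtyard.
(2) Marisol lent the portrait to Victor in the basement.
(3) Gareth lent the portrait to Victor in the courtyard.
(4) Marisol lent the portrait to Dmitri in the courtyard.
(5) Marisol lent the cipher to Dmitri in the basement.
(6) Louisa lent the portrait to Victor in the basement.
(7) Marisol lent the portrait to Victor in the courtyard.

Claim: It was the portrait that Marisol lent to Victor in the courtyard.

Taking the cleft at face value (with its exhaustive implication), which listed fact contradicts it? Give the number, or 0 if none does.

1

The cleft puts "the portrait" in focus and presupposes the open proposition with agent = Marisol, recipient = Victor, setting = in the courtyard.
Exhaustivity: the portrait is the only thing satisfying that background.
Fact (1) shares the background but with thing = the cipher; exhaustivity is violated.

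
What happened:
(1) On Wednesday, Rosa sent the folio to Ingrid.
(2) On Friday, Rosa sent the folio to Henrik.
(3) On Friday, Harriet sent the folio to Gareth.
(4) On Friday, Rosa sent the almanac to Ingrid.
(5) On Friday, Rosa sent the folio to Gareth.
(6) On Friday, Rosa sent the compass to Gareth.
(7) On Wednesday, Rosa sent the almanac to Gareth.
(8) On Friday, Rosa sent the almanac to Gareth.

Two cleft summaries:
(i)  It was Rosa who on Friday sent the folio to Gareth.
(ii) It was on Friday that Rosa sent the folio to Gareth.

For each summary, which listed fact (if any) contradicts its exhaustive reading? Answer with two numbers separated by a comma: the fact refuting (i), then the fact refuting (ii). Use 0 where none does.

(i): focus "Rosa". Looking for thing = the folio, recipient = Gareth, setting = on Friday with some other agent — fact (3) has Harriet there. Refuted.
(ii): focus "on Friday". No fact shares agent = Rosa, thing = the folio, recipient = Gareth with a different setting. 0.

3, 0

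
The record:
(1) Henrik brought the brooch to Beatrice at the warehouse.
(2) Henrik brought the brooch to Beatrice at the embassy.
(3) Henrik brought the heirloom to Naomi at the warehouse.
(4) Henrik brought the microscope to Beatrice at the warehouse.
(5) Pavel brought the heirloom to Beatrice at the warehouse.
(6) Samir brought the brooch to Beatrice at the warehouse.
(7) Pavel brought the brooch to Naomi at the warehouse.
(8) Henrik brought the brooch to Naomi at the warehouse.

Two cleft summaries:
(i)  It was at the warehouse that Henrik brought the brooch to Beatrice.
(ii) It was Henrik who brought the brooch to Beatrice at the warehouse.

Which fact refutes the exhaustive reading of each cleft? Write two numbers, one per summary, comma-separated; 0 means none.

Summary (i) focuses "at the warehouse" (the setting); background Henrik as agent and the brooch as thing and Beatrice as recipient. Fact (2) matches that background with setting = at the embassy — refutes (i).
Summary (ii) focuses "Henrik" (the agent); background the brooch as thing and Beatrice as recipient and at the warehouse as setting. Fact (6) matches that background with agent = Samir — refutes (ii).

2, 6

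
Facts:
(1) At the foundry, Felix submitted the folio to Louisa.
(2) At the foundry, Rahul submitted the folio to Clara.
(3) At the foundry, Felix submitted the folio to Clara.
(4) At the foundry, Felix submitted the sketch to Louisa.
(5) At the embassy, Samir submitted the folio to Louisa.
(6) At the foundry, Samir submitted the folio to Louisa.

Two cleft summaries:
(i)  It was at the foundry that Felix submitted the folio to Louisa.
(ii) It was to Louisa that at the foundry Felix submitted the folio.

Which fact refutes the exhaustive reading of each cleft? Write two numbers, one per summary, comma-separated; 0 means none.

0, 3

(i): focus "at the foundry". No fact shares same agent, thing, recipient (Felix / the folio / Louisa) with a different setting. 0.
(ii): focus "Louisa". Looking for same agent, thing, setting (Felix / the folio / at the foundry) with some other recipient — fact (3) has Clara there. Refuted.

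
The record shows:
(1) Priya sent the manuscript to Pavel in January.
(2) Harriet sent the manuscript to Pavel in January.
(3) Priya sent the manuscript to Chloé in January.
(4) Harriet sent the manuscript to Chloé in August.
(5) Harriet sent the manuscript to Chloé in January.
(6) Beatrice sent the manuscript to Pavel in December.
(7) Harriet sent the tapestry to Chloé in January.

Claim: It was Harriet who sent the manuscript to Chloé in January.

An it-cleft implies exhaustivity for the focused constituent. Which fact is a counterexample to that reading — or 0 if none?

The cleft puts "Harriet" in focus and presupposes the open proposition with the manuscript as thing and Chloé as recipient and in January as setting.
The exhaustive reading says no other agent fits that background.
Fact (3) shares the background but with agent = Priya; exhaustivity is violated.

3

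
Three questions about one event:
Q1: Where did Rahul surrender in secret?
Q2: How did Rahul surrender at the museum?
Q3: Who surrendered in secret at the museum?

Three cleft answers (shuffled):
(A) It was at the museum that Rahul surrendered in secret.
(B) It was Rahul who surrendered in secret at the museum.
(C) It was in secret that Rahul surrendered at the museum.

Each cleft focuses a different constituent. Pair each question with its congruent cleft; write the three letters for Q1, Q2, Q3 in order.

Q1 asks about the location; cleft (A) focuses "at the museum", which is the location — so Q1 → A.
Q2 asks about the manner; cleft (C) focuses "in secret", which is the manner — so Q2 → C.
Q3 asks about the subject (agent); cleft (B) focuses "Rahul", which is the subject (agent) — so Q3 → B.
Mapping: Q1→A, Q2→C, Q3→B.

ACB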